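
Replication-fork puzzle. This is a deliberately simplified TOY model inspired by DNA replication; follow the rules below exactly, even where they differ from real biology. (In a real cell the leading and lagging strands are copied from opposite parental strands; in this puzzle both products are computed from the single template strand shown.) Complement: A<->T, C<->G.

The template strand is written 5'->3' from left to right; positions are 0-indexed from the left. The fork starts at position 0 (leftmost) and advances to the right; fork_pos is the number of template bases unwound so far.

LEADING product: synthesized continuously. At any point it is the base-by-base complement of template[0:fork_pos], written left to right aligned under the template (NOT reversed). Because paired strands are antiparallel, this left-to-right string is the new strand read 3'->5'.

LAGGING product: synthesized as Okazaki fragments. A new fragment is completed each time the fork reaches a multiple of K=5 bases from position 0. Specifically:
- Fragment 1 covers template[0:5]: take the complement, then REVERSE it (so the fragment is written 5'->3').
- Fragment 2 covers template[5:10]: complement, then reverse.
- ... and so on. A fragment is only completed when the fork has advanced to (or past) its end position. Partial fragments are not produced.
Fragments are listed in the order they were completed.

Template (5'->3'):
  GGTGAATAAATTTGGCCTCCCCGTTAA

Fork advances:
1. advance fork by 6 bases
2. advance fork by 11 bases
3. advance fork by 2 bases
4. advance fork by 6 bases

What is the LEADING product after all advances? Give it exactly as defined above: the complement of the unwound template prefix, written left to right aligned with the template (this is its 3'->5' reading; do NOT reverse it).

Answer: CCACTTATTTAAACCGGAGGGGCAA

Derivation:
Step 1: advance 6 -> fork_pos = 0 + 6 = 6.
Step 2: advance 11 -> fork_pos = 6 + 11 = 17.
Step 3: advance 2 -> fork_pos = 17 + 2 = 19.
Step 4: advance 6 -> fork_pos = 19 + 6 = 25.
Unwound prefix: template[0:25] = GGTGAATAAATTTGGCCTCCCCGTT
Complement it base by base (A<->T, C<->G), keeping left-to-right order:
  [0:5] GGTGA -> CCACT
  [5:10] ATAAA -> TATTT
  [10:15] TTTGG -> AAACC
  [15:20] CCTCC -> GGAGG
  [20:25] CCGTT -> GGCAA
Concatenate: CCACTTATTTAAACCGGAGGGGCAA (length 25; written aligned with the template, i.e. 3'->5').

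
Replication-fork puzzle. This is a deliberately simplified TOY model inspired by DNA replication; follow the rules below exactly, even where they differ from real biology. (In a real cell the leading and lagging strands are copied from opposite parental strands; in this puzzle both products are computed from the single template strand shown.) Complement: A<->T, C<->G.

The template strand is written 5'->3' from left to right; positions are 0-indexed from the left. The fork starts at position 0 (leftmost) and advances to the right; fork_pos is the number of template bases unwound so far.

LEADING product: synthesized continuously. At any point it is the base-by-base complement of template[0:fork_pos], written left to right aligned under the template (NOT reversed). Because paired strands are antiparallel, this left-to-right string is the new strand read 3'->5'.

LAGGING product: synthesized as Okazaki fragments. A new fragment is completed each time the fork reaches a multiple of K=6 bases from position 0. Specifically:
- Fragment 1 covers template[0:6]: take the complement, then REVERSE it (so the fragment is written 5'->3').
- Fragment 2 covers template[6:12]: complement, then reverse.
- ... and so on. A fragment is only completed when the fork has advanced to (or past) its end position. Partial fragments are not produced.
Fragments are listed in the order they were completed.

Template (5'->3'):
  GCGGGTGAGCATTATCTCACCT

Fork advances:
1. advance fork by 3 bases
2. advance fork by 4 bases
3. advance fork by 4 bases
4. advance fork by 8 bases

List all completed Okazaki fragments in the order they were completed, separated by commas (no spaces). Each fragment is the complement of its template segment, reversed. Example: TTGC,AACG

Answer: ACCCGC,ATGCTC,GAGATA

Derivation:
Step 1: advance 3 -> fork_pos = 0 + 3 = 3. Next multiple of 6 is 6 (not reached); still 0 fragment(s).
Step 2: advance 4 -> fork_pos = 3 + 4 = 7. Reached multiple(s) of 6: 6 -> fragment 1 completed (1 total).
Step 3: advance 4 -> fork_pos = 7 + 4 = 11. Next multiple of 6 is 12 (not reached); still 1 fragment(s).
Step 4: advance 8 -> fork_pos = 11 + 8 = 19. Reached multiple(s) of 6: 12, 18 -> fragments 2-3 completed (3 total).
Final fork_pos = 19, so 3 fragment(s) are complete. Build each: template segment -> complement -> reverse.
Fragment 1: template[0:6] = GCGGGT -> complement CGCCCA -> reversed ACCCGC
Fragment 2: template[6:12] = GAGCAT -> complement CTCGTA -> reversed ATGCTC
Fragment 3: template[12:18] = TATCTC -> complement ATAGAG -> reversed GAGATA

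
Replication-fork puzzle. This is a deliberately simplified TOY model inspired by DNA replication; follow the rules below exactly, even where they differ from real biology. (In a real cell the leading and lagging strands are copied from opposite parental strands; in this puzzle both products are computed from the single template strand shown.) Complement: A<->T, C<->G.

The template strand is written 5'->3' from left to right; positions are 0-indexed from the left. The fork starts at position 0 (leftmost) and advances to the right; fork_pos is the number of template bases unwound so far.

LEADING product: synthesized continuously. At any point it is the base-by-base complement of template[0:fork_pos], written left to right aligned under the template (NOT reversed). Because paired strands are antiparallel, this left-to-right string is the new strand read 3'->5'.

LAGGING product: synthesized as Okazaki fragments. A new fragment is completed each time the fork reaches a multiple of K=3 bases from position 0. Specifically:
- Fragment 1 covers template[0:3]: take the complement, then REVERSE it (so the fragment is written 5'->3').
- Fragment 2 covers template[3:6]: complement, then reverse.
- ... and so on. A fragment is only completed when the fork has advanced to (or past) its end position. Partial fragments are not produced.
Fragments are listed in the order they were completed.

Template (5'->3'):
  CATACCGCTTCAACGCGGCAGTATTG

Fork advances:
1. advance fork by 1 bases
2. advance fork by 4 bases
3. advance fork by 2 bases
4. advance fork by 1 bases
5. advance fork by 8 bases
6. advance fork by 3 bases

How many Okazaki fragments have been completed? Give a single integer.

Step 1: advance 1 -> fork_pos = 0 + 1 = 1. Next multiple of 3 is 3 (not reached); still 0 fragment(s).
Step 2: advance 4 -> fork_pos = 1 + 4 = 5. Reached multiple(s) of 3: 3 -> fragment 1 completed (1 total).
Step 3: advance 2 -> fork_pos = 5 + 2 = 7. Reached multiple(s) of 3: 6 -> fragment 2 completed (2 total).
Step 4: advance 1 -> fork_pos = 7 + 1 = 8. Next multiple of 3 is 9 (not reached); still 2 fragment(s).
Step 5: advance 8 -> fork_pos = 8 + 8 = 16. Reached multiple(s) of 3: 9, 12, 15 -> fragments 3-5 completed (5 total).
Step 6: advance 3 -> fork_pos = 16 + 3 = 19. Reached multiple(s) of 3: 18 -> fragment 6 completed (6 total).
Check: final fork_pos = 19; the multiples of 3 that are <= 19 are 3..18 -> 19 // 3 = 6 completed fragment(s).

Answer: 6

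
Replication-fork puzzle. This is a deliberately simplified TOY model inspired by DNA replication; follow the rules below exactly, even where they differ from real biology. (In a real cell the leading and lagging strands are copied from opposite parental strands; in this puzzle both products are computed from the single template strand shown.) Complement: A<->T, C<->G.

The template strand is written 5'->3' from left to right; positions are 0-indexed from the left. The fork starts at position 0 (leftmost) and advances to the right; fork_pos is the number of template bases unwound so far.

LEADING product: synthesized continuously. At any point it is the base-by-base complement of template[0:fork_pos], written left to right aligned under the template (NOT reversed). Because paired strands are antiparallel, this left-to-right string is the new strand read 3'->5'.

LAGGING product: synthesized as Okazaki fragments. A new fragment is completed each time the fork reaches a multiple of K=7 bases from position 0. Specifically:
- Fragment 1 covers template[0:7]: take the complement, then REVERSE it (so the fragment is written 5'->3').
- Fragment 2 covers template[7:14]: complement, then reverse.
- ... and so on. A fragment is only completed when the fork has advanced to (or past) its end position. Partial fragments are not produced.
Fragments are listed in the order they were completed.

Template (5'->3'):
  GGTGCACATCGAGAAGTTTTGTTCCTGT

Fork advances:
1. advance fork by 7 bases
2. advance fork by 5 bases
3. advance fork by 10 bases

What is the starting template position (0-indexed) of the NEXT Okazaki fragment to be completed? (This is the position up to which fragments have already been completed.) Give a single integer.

Step 1: advance 7 -> fork_pos = 0 + 7 = 7. Reached multiple(s) of 7: 7 -> fragment 1 completed (1 total).
Step 2: advance 5 -> fork_pos = 7 + 5 = 12. Next multiple of 7 is 14 (not reached); still 1 fragment(s).
Step 3: advance 10 -> fork_pos = 12 + 10 = 22. Reached multiple(s) of 7: 14, 21 -> fragments 2-3 completed (3 total).
3 fragment(s) completed, covering template[0:21] (3 x 7 = 21). The next fragment, fragment 4, covers template[21:28], so it starts at position 21.

Answer: 21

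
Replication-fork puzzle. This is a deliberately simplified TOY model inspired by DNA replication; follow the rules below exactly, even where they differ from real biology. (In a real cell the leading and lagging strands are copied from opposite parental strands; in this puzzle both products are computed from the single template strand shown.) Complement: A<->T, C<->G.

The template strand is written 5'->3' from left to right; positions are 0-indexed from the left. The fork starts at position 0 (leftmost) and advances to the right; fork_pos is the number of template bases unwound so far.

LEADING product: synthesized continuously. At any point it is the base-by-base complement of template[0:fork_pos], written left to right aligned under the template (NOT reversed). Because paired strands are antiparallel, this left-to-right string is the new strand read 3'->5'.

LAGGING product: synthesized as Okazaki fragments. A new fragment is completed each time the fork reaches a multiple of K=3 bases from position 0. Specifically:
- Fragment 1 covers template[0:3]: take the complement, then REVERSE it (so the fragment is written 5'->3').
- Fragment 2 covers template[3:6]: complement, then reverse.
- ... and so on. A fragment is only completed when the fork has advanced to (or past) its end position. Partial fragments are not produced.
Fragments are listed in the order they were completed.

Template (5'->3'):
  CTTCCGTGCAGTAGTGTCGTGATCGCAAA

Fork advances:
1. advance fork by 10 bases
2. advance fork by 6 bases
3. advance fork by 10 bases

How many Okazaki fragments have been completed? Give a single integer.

Answer: 8

Derivation:
Step 1: advance 10 -> fork_pos = 0 + 10 = 10. Reached multiple(s) of 3: 3, 6, 9 -> fragments 1-3 completed (3 total).
Step 2: advance 6 -> fork_pos = 10 + 6 = 16. Reached multiple(s) of 3: 12, 15 -> fragments 4-5 completed (5 total).
Step 3: advance 10 -> fork_pos = 16 + 10 = 26. Reached multiple(s) of 3: 18, 21, 24 -> fragments 6-8 completed (8 total).
Check: final fork_pos = 26; the multiples of 3 that are <= 26 are 3..24 -> 26 // 3 = 8 completed fragment(s).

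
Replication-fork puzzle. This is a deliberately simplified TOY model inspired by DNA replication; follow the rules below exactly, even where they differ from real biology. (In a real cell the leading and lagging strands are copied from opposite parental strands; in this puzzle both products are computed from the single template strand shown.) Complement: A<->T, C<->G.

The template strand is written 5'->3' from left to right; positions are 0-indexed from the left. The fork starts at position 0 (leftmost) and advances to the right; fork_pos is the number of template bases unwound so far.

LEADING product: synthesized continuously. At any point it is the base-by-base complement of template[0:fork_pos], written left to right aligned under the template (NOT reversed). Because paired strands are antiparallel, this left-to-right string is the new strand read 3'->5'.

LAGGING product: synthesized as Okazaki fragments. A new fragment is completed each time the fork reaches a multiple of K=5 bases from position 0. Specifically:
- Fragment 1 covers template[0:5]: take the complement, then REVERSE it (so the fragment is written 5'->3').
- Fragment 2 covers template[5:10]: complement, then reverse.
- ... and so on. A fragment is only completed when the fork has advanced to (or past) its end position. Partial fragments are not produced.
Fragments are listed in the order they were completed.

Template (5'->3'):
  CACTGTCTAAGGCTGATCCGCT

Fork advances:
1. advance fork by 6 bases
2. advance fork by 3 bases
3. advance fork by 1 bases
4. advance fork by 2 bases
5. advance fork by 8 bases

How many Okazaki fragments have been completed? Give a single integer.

Answer: 4

Derivation:
Step 1: advance 6 -> fork_pos = 0 + 6 = 6. Reached multiple(s) of 5: 5 -> fragment 1 completed (1 total).
Step 2: advance 3 -> fork_pos = 6 + 3 = 9. Next multiple of 5 is 10 (not reached); still 1 fragment(s).
Step 3: advance 1 -> fork_pos = 9 + 1 = 10. Reached multiple(s) of 5: 10 -> fragment 2 completed (2 total).
Step 4: advance 2 -> fork_pos = 10 + 2 = 12. Next multiple of 5 is 15 (not reached); still 2 fragment(s).
Step 5: advance 8 -> fork_pos = 12 + 8 = 20. Reached multiple(s) of 5: 15, 20 -> fragments 3-4 completed (4 total).
Check: final fork_pos = 20; the multiples of 5 that are <= 20 are 5..20 -> 20 // 5 = 4 completed fragment(s).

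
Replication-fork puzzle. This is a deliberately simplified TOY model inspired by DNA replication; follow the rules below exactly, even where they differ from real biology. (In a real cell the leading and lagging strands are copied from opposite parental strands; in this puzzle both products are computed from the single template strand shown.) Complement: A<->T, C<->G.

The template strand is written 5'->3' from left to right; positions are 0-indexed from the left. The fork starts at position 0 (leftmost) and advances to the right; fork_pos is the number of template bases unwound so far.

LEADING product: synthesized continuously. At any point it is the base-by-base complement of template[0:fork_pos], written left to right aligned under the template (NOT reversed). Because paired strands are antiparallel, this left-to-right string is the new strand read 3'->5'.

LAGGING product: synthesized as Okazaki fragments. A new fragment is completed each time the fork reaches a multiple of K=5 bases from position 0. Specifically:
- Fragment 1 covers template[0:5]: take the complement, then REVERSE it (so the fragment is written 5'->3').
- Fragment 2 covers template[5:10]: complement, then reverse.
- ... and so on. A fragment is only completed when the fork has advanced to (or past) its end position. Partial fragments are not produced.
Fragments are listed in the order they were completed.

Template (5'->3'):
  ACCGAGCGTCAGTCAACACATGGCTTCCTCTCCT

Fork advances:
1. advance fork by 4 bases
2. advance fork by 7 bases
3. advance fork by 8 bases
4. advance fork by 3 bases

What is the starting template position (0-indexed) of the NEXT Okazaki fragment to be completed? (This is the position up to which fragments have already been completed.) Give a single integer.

Step 1: advance 4 -> fork_pos = 0 + 4 = 4. Next multiple of 5 is 5 (not reached); still 0 fragment(s).
Step 2: advance 7 -> fork_pos = 4 + 7 = 11. Reached multiple(s) of 5: 5, 10 -> fragments 1-2 completed (2 total).
Step 3: advance 8 -> fork_pos = 11 + 8 = 19. Reached multiple(s) of 5: 15 -> fragment 3 completed (3 total).
Step 4: advance 3 -> fork_pos = 19 + 3 = 22. Reached multiple(s) of 5: 20 -> fragment 4 completed (4 total).
4 fragment(s) completed, covering template[0:20] (4 x 5 = 20). The next fragment, fragment 5, covers template[20:25], so it starts at position 20.

Answer: 20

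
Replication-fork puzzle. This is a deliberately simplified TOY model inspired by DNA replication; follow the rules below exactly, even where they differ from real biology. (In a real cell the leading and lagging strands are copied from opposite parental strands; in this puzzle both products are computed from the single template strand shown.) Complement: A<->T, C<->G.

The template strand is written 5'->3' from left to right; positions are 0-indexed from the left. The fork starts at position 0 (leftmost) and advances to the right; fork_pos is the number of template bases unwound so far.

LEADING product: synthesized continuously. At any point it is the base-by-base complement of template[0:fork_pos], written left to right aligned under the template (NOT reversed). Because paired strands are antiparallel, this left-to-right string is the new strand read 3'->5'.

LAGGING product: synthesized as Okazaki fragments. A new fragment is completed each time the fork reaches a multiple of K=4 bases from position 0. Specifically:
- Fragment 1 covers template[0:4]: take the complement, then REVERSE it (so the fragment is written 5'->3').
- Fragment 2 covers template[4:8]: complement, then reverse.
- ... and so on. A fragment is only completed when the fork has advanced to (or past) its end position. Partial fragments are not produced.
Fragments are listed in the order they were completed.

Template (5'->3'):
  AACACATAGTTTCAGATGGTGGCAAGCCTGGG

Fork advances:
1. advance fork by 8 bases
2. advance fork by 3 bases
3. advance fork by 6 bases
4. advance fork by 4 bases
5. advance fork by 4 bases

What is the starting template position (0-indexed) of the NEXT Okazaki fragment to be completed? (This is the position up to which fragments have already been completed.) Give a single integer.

Answer: 24

Derivation:
Step 1: advance 8 -> fork_pos = 0 + 8 = 8. Reached multiple(s) of 4: 4, 8 -> fragments 1-2 completed (2 total).
Step 2: advance 3 -> fork_pos = 8 + 3 = 11. Next multiple of 4 is 12 (not reached); still 2 fragment(s).
Step 3: advance 6 -> fork_pos = 11 + 6 = 17. Reached multiple(s) of 4: 12, 16 -> fragments 3-4 completed (4 total).
Step 4: advance 4 -> fork_pos = 17 + 4 = 21. Reached multiple(s) of 4: 20 -> fragment 5 completed (5 total).
Step 5: advance 4 -> fork_pos = 21 + 4 = 25. Reached multiple(s) of 4: 24 -> fragment 6 completed (6 total).
6 fragment(s) completed, covering template[0:24] (6 x 4 = 24). The next fragment, fragment 7, covers template[24:28], so it starts at position 24.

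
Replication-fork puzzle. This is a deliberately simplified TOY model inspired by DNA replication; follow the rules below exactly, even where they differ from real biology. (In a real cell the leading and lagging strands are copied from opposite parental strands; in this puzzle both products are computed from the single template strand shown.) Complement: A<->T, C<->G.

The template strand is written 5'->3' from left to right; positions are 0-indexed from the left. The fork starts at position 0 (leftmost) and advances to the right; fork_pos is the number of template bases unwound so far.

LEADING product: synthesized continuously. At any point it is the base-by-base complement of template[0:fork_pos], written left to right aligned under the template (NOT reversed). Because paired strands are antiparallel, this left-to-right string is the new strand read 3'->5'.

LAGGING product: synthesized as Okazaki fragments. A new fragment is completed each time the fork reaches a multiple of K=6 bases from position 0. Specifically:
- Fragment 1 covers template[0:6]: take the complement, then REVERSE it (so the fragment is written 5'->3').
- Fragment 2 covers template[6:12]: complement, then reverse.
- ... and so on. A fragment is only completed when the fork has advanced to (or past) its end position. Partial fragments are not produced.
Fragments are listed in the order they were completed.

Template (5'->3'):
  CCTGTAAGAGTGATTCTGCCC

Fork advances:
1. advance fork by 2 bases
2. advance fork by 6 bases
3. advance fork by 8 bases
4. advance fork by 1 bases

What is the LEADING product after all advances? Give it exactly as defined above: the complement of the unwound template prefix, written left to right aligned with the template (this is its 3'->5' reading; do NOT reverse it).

Answer: GGACATTCTCACTAAGA

Derivation:
Step 1: advance 2 -> fork_pos = 0 + 2 = 2.
Step 2: advance 6 -> fork_pos = 2 + 6 = 8.
Step 3: advance 8 -> fork_pos = 8 + 8 = 16.
Step 4: advance 1 -> fork_pos = 16 + 1 = 17.
Unwound prefix: template[0:17] = CCTGTAAGAGTGATTCT
Complement it base by base (A<->T, C<->G), keeping left-to-right order:
  [0:5] CCTGT -> GGACA
  [5:10] AAGAG -> TTCTC
  [10:15] TGATT -> ACTAA
  [15:17] CT -> GA
Concatenate: GGACATTCTCACTAAGA (length 17; written aligned with the template, i.e. 3'->5').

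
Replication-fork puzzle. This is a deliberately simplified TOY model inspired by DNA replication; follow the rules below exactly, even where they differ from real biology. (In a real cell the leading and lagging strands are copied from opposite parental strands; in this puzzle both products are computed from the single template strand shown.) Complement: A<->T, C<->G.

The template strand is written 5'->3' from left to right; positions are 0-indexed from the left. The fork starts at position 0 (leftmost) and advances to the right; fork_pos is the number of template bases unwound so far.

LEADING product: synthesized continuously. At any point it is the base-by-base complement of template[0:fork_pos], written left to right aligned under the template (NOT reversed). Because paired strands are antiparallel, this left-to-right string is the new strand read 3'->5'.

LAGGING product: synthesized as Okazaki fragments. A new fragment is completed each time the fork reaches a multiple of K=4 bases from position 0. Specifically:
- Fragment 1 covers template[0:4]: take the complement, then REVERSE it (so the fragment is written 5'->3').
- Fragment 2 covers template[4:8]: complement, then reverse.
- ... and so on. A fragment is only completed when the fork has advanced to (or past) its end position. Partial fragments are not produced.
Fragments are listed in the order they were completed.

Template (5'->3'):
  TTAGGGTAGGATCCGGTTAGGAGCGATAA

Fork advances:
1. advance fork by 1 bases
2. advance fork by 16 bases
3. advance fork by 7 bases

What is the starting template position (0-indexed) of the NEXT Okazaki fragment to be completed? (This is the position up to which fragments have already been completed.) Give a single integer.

Answer: 24

Derivation:
Step 1: advance 1 -> fork_pos = 0 + 1 = 1. Next multiple of 4 is 4 (not reached); still 0 fragment(s).
Step 2: advance 16 -> fork_pos = 1 + 16 = 17. Reached multiple(s) of 4: 4, 8, 12, 16 -> fragments 1-4 completed (4 total).
Step 3: advance 7 -> fork_pos = 17 + 7 = 24. Reached multiple(s) of 4: 20, 24 -> fragments 5-6 completed (6 total).
6 fragment(s) completed, covering template[0:24] (6 x 4 = 24). The next fragment, fragment 7, covers template[24:28], so it starts at position 24.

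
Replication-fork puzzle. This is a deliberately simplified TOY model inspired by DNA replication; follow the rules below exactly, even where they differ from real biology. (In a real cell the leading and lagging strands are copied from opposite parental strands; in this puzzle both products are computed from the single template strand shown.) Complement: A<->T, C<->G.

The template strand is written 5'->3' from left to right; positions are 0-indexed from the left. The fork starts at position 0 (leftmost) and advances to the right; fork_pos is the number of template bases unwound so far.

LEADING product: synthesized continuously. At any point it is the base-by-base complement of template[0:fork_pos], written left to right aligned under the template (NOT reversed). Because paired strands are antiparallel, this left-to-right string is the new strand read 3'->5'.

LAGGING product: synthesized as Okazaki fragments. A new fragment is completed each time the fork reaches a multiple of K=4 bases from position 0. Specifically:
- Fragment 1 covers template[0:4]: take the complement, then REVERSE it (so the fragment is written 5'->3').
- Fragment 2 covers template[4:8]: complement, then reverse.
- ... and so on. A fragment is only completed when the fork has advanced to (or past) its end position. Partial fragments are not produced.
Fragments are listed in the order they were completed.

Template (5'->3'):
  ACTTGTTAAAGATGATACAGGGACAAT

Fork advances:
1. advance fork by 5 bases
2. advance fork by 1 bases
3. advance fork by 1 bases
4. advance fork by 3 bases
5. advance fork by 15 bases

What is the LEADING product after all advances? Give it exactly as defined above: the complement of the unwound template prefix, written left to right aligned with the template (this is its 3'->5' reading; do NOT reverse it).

Step 1: advance 5 -> fork_pos = 0 + 5 = 5.
Step 2: advance 1 -> fork_pos = 5 + 1 = 6.
Step 3: advance 1 -> fork_pos = 6 + 1 = 7.
Step 4: advance 3 -> fork_pos = 7 + 3 = 10.
Step 5: advance 15 -> fork_pos = 10 + 15 = 25.
Unwound prefix: template[0:25] = ACTTGTTAAAGATGATACAGGGACA
Complement it base by base (A<->T, C<->G), keeping left-to-right order:
  [0:5] ACTTG -> TGAAC
  [5:10] TTAAA -> AATTT
  [10:15] GATGA -> CTACT
  [15:20] TACAG -> ATGTC
  [20:25] GGACA -> CCTGT
Concatenate: TGAACAATTTCTACTATGTCCCTGT (length 25; written aligned with the template, i.e. 3'->5').

Answer: TGAACAATTTCTACTATGTCCCTGT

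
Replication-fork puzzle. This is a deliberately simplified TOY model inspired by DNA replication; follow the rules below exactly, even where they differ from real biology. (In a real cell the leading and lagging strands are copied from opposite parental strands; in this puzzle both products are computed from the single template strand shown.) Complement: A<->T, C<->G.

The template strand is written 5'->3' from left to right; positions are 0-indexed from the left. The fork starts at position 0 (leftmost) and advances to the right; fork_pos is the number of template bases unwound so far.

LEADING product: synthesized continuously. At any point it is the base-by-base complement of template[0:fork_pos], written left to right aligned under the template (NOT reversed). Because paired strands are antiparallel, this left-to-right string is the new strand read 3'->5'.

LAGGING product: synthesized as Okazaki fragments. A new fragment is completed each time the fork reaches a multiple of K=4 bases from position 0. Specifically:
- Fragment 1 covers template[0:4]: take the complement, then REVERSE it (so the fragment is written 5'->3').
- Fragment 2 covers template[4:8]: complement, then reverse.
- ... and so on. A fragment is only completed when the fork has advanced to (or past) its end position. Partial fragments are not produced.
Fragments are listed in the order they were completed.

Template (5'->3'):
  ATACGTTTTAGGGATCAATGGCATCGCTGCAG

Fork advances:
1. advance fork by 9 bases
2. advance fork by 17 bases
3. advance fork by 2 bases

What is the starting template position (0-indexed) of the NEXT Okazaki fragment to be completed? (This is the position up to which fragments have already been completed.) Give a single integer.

Step 1: advance 9 -> fork_pos = 0 + 9 = 9. Reached multiple(s) of 4: 4, 8 -> fragments 1-2 completed (2 total).
Step 2: advance 17 -> fork_pos = 9 + 17 = 26. Reached multiple(s) of 4: 12, 16, 20, 24 -> fragments 3-6 completed (6 total).
Step 3: advance 2 -> fork_pos = 26 + 2 = 28. Reached multiple(s) of 4: 28 -> fragment 7 completed (7 total).
7 fragment(s) completed, covering template[0:28] (7 x 4 = 28). The next fragment, fragment 8, covers template[28:32], so it starts at position 28.

Answer: 28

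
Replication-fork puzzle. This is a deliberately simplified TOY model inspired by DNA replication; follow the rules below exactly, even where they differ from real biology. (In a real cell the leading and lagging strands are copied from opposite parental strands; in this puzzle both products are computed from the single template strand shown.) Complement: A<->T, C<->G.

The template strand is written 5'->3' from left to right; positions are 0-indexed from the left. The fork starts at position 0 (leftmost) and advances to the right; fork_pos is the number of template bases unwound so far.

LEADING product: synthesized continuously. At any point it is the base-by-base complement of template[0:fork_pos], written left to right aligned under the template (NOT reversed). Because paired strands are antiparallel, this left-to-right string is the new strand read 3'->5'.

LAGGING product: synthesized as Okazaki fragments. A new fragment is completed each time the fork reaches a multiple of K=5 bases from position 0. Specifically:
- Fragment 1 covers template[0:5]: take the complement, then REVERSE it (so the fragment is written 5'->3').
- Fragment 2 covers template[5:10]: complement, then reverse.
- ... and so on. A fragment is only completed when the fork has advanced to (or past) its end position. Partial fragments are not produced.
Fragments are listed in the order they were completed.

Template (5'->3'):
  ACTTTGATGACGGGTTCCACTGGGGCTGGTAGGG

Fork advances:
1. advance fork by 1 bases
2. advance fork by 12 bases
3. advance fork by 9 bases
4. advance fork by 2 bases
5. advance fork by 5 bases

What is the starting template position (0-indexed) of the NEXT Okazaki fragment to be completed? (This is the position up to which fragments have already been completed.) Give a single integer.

Answer: 25

Derivation:
Step 1: advance 1 -> fork_pos = 0 + 1 = 1. Next multiple of 5 is 5 (not reached); still 0 fragment(s).
Step 2: advance 12 -> fork_pos = 1 + 12 = 13. Reached multiple(s) of 5: 5, 10 -> fragments 1-2 completed (2 total).
Step 3: advance 9 -> fork_pos = 13 + 9 = 22. Reached multiple(s) of 5: 15, 20 -> fragments 3-4 completed (4 total).
Step 4: advance 2 -> fork_pos = 22 + 2 = 24. Next multiple of 5 is 25 (not reached); still 4 fragment(s).
Step 5: advance 5 -> fork_pos = 24 + 5 = 29. Reached multiple(s) of 5: 25 -> fragment 5 completed (5 total).
5 fragment(s) completed, covering template[0:25] (5 x 5 = 25). The next fragment, fragment 6, covers template[25:30], so it starts at position 25.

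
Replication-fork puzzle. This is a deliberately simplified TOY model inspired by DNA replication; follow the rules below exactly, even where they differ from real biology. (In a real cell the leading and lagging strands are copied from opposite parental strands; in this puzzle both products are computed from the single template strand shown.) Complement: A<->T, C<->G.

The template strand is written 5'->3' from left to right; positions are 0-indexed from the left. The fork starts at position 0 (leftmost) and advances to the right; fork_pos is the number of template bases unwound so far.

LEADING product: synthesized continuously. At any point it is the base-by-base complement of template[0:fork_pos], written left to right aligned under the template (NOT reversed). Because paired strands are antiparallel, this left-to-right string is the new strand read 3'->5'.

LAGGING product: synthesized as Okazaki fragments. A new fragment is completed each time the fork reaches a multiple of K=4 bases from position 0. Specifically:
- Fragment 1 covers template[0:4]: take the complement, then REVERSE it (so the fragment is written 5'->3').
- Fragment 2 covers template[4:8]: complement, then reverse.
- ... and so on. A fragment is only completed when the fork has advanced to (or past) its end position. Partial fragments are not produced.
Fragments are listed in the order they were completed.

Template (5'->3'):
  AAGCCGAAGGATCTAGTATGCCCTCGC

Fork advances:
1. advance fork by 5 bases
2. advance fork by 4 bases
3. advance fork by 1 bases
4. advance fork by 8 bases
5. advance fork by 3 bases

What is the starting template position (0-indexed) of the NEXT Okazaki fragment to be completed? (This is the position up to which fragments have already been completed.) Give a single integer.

Step 1: advance 5 -> fork_pos = 0 + 5 = 5. Reached multiple(s) of 4: 4 -> fragment 1 completed (1 total).
Step 2: advance 4 -> fork_pos = 5 + 4 = 9. Reached multiple(s) of 4: 8 -> fragment 2 completed (2 total).
Step 3: advance 1 -> fork_pos = 9 + 1 = 10. Next multiple of 4 is 12 (not reached); still 2 fragment(s).
Step 4: advance 8 -> fork_pos = 10 + 8 = 18. Reached multiple(s) of 4: 12, 16 -> fragments 3-4 completed (4 total).
Step 5: advance 3 -> fork_pos = 18 + 3 = 21. Reached multiple(s) of 4: 20 -> fragment 5 completed (5 total).
5 fragment(s) completed, covering template[0:20] (5 x 4 = 20). The next fragment, fragment 6, covers template[20:24], so it starts at position 20.

Answer: 20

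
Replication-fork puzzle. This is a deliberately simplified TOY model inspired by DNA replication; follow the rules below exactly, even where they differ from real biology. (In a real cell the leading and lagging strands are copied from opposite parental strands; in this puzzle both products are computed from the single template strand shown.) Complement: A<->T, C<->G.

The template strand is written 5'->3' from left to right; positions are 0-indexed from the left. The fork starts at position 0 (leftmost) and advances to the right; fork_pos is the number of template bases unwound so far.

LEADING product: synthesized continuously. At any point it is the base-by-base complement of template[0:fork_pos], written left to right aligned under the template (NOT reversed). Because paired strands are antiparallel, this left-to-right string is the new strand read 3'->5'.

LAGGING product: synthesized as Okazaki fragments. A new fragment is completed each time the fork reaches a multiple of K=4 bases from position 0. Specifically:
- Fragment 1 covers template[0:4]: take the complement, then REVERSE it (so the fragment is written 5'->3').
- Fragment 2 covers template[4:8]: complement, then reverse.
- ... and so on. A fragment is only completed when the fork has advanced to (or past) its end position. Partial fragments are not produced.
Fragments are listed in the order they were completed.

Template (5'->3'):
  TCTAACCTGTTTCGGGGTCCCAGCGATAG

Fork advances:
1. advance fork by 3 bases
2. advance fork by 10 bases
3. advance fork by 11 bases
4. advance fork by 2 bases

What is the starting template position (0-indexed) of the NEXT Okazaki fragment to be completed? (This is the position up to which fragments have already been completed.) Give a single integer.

Step 1: advance 3 -> fork_pos = 0 + 3 = 3. Next multiple of 4 is 4 (not reached); still 0 fragment(s).
Step 2: advance 10 -> fork_pos = 3 + 10 = 13. Reached multiple(s) of 4: 4, 8, 12 -> fragments 1-3 completed (3 total).
Step 3: advance 11 -> fork_pos = 13 + 11 = 24. Reached multiple(s) of 4: 16, 20, 24 -> fragments 4-6 completed (6 total).
Step 4: advance 2 -> fork_pos = 24 + 2 = 26. Next multiple of 4 is 28 (not reached); still 6 fragment(s).
6 fragment(s) completed, covering template[0:24] (6 x 4 = 24). The next fragment, fragment 7, covers template[24:28], so it starts at position 24.

Answer: 24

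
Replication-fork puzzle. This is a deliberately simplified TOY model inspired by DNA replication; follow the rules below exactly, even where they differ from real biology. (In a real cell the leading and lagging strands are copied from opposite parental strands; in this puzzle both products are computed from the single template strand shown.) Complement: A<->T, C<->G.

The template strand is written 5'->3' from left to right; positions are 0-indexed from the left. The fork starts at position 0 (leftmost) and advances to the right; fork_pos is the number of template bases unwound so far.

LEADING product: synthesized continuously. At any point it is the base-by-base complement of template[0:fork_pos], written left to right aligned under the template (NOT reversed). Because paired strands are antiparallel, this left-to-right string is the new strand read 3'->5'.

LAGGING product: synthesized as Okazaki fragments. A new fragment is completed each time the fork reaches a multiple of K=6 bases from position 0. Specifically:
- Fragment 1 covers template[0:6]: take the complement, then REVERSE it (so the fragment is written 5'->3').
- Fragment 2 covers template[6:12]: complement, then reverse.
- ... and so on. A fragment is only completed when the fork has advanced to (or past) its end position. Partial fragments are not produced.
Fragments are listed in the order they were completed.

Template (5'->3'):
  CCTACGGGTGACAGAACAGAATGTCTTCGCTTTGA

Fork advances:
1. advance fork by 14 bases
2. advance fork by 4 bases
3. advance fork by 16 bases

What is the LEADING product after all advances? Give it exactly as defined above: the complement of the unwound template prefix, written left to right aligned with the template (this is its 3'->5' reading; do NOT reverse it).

Answer: GGATGCCCACTGTCTTGTCTTACAGAAGCGAAAC

Derivation:
Step 1: advance 14 -> fork_pos = 0 + 14 = 14.
Step 2: advance 4 -> fork_pos = 14 + 4 = 18.
Step 3: advance 16 -> fork_pos = 18 + 16 = 34.
Unwound prefix: template[0:34] = CCTACGGGTGACAGAACAGAATGTCTTCGCTTTG
Complement it base by base (A<->T, C<->G), keeping left-to-right order:
  [0:5] CCTAC -> GGATG
  [5:10] GGGTG -> CCCAC
  [10:15] ACAGA -> TGTCT
  [15:20] ACAGA -> TGTCT
  [20:25] ATGTC -> TACAG
  [25:30] TTCGC -> AAGCG
  [30:34] TTTG -> AAAC
Concatenate: GGATGCCCACTGTCTTGTCTTACAGAAGCGAAAC (length 34; written aligned with the template, i.e. 3'->5').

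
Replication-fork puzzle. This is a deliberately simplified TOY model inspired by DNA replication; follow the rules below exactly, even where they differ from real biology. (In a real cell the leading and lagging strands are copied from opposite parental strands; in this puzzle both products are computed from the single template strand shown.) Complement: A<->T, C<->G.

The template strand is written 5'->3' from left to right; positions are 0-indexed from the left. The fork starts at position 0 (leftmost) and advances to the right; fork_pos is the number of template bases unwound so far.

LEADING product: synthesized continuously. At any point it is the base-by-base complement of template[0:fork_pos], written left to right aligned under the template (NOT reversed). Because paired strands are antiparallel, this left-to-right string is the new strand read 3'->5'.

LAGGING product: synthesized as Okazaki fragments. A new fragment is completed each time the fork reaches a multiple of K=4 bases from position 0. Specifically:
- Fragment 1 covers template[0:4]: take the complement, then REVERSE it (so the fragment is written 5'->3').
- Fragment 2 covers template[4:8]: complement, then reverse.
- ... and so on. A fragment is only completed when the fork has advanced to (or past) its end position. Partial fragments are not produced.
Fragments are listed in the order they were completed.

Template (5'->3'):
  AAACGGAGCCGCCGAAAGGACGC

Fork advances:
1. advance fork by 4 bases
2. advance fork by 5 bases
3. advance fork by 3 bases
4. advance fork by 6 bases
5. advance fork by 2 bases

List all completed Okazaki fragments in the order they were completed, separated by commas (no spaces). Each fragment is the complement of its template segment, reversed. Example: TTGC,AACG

Answer: GTTT,CTCC,GCGG,TTCG,TCCT

Derivation:
Step 1: advance 4 -> fork_pos = 0 + 4 = 4. Reached multiple(s) of 4: 4 -> fragment 1 completed (1 total).
Step 2: advance 5 -> fork_pos = 4 + 5 = 9. Reached multiple(s) of 4: 8 -> fragment 2 completed (2 total).
Step 3: advance 3 -> fork_pos = 9 + 3 = 12. Reached multiple(s) of 4: 12 -> fragment 3 completed (3 total).
Step 4: advance 6 -> fork_pos = 12 + 6 = 18. Reached multiple(s) of 4: 16 -> fragment 4 completed (4 total).
Step 5: advance 2 -> fork_pos = 18 + 2 = 20. Reached multiple(s) of 4: 20 -> fragment 5 completed (5 total).
Final fork_pos = 20, so 5 fragment(s) are complete. Build each: template segment -> complement -> reverse.
Fragment 1: template[0:4] = AAAC -> complement TTTG -> reversed GTTT
Fragment 2: template[4:8] = GGAG -> complement CCTC -> reversed CTCC
Fragment 3: template[8:12] = CCGC -> complement GGCG -> reversed GCGG
Fragment 4: template[12:16] = CGAA -> complement GCTT -> reversed TTCG
Fragment 5: template[16:20] = AGGA -> complement TCCT -> reversed TCCT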